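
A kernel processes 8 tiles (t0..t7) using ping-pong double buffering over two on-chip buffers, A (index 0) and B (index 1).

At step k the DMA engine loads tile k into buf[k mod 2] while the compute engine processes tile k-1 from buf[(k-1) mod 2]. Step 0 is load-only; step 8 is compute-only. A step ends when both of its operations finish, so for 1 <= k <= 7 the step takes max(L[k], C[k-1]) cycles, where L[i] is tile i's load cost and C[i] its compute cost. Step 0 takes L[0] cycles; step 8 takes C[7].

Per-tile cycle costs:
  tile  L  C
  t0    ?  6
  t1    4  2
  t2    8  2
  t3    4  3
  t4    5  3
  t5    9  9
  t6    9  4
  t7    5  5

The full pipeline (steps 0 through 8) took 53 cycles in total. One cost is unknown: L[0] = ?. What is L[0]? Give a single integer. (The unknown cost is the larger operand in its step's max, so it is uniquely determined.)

step 0 → dur = L[0]=? = L[0]  (unknown; binding)
step 1 → dur = max(L[1]=4, C[0]=6) = 6
step 2 → dur = max(L[2]=8, C[1]=2) = 8
step 3 → dur = max(L[3]=4, C[2]=2) = 4
step 4 → dur = max(L[4]=5, C[3]=3) = 5
step 5 → dur = max(L[5]=9, C[4]=3) = 9
step 6 → dur = max(L[6]=9, C[5]=9) = 9
step 7 → dur = max(L[7]=5, C[6]=4) = 5
step 8 → dur = C[7]=5 = 5
sum of known step durations = 51
dur[0] = total - known = 53 - 51 = 2
L[0] is the binding max in step 0, so L[0] = dur[0] = 2

L[0] = 2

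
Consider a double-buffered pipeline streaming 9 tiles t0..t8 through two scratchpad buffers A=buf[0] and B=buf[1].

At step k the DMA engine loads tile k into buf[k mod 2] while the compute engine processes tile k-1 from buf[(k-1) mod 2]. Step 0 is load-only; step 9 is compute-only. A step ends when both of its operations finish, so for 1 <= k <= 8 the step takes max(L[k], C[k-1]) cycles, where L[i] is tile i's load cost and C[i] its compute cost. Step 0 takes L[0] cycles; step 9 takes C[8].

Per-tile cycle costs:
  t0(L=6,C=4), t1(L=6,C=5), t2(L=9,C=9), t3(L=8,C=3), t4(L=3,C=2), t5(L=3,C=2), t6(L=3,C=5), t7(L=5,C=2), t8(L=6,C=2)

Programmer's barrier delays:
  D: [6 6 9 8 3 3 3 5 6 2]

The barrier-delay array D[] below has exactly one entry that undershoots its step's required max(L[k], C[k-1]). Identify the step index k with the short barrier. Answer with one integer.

[0] required=L[0]=6=6 vs D=6 ok
[1] required=max(L[1]=6,C[0]=4)=6 vs D=6 ok
[2] required=max(L[2]=9,C[1]=5)=9 vs D=9 ok
[3] required=max(L[3]=8,C[2]=9)=9 vs D=8 SHORT
[4] required=max(L[4]=3,C[3]=3)=3 vs D=3 ok
[5] required=max(L[5]=3,C[4]=2)=3 vs D=3 ok
[6] required=max(L[6]=3,C[5]=2)=3 vs D=3 ok
[7] required=max(L[7]=5,C[6]=5)=5 vs D=5 ok
[8] required=max(L[8]=6,C[7]=2)=6 vs D=6 ok
[9] required=C[8]=2=2 vs D=2 ok

hazard at step 3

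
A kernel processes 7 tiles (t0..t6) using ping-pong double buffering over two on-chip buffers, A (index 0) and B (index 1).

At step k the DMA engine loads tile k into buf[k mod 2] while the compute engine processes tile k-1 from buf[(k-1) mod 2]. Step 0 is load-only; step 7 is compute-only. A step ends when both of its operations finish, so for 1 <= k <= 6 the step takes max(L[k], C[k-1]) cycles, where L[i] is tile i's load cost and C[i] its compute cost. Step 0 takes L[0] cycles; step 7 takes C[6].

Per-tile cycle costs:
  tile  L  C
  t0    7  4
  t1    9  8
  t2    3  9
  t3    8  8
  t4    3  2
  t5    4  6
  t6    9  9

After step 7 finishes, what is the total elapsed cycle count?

[0] DMA t0→A (7c) ∥ CU idle ⇒ 7c, clock 7
[1] DMA t1→B (9c) ∥ CU A:t0 (4c) ⇒ 9c, clock 16
[2] DMA t2→A (3c) ∥ CU B:t1 (8c) ⇒ 8c, clock 24
[3] DMA t3→B (8c) ∥ CU A:t2 (9c) ⇒ 9c, clock 33
[4] DMA t4→A (3c) ∥ CU B:t3 (8c) ⇒ 8c, clock 41
[5] DMA t5→B (4c) ∥ CU A:t4 (2c) ⇒ 4c, clock 45
[6] DMA t6→A (9c) ∥ CU B:t5 (6c) ⇒ 9c, clock 54
[7] DMA idle ∥ CU A:t6 (9c) ⇒ 9c, clock 63

end_cycle[7] = 63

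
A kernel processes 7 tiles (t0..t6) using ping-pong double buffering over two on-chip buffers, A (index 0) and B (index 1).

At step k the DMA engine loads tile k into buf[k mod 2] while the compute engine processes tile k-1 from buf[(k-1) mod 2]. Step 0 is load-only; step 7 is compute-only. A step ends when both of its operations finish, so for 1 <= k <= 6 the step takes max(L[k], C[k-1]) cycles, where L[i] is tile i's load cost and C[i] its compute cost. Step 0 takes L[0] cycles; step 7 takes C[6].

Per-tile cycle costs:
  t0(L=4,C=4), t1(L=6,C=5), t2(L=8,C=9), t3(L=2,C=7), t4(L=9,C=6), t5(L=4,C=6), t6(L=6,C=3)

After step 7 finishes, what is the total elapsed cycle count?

k=0 load=t0/4c comp=- wait=4 total=4
k=1 load=t1/6c comp=t0/4c wait=6 total=10
k=2 load=t2/8c comp=t1/5c wait=8 total=18
k=3 load=t3/2c comp=t2/9c wait=9 total=27
k=4 load=t4/9c comp=t3/7c wait=9 total=36
k=5 load=t5/4c comp=t4/6c wait=6 total=42
k=6 load=t6/6c comp=t5/6c wait=6 total=48
k=7 load=- comp=t6/3c wait=3 total=51

end_cycle[7] = 51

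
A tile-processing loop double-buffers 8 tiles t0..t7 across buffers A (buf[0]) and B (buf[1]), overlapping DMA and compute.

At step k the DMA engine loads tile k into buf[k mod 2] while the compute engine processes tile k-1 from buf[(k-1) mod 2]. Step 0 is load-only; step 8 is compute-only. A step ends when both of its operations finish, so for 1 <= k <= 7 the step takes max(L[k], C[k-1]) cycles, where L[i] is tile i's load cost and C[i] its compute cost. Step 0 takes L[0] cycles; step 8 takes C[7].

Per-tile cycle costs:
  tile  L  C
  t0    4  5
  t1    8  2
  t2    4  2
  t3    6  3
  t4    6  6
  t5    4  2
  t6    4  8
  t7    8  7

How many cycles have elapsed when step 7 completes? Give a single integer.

end_cycle[7] = 46

k=0 load=t0/4c comp=- wait=4 total=4
k=1 load=t1/8c comp=t0/5c wait=8 total=12
k=2 load=t2/4c comp=t1/2c wait=4 total=16
k=3 load=t3/6c comp=t2/2c wait=6 total=22
k=4 load=t4/6c comp=t3/3c wait=6 total=28
k=5 load=t5/4c comp=t4/6c wait=6 total=34
k=6 load=t6/4c comp=t5/2c wait=4 total=38
k=7 load=t7/8c comp=t6/8c wait=8 total=46
k=8 load=- comp=t7/7c wait=7 total=53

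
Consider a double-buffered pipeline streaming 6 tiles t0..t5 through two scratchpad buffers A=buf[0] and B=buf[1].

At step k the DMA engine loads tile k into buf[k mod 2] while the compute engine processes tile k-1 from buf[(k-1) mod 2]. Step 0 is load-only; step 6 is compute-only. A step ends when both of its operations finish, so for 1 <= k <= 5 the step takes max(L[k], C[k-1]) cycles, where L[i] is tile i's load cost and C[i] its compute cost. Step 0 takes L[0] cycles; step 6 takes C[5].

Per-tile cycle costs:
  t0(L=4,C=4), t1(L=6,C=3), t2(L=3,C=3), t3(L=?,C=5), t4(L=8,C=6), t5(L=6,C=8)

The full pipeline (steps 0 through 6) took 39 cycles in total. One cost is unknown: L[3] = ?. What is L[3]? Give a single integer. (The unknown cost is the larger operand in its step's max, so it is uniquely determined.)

L[3] = 4

step 0 | dur = L[0]=4 = 4
step 1 | dur = max(L[1]=6, C[0]=4) = 6
step 2 | dur = max(L[2]=3, C[1]=3) = 3
step 3 | dur = max(L[3]=?, C[2]=3) = L[3]  (unknown; binding)
step 4 | dur = max(L[4]=8, C[3]=5) = 8
step 5 | dur = max(L[5]=6, C[4]=6) = 6
step 6 | dur = C[5]=8 = 8
sum of known step durations = 35
dur[3] = total - known = 39 - 35 = 4
L[3] is the binding max in step 3, so L[3] = dur[3] = 4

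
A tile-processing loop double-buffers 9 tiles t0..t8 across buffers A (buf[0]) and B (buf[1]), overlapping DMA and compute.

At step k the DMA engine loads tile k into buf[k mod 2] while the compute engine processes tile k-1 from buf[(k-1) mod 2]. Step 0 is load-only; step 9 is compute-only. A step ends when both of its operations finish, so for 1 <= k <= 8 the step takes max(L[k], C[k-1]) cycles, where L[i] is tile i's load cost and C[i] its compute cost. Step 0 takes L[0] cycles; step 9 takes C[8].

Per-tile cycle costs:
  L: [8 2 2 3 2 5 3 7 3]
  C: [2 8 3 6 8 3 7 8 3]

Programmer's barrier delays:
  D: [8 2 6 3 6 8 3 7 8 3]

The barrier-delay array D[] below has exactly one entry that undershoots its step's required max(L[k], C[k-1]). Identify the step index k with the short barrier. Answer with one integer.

hazard at step 2

k=0 barrier L[0]=8→8c, D[0]=8 ok
k=1 barrier max(L[1]=2,C[0]=2)→2c, D[1]=2 ok
k=2 barrier max(L[2]=2,C[1]=8)→8c, D[2]=6 SHORT
k=3 barrier max(L[3]=3,C[2]=3)→3c, D[3]=3 ok
k=4 barrier max(L[4]=2,C[3]=6)→6c, D[4]=6 ok
k=5 barrier max(L[5]=5,C[4]=8)→8c, D[5]=8 ok
k=6 barrier max(L[6]=3,C[5]=3)→3c, D[6]=3 ok
k=7 barrier max(L[7]=7,C[6]=7)→7c, D[7]=7 ok
k=8 barrier max(L[8]=3,C[7]=8)→8c, D[8]=8 ok
k=9 barrier C[8]=3→3c, D[9]=3 ok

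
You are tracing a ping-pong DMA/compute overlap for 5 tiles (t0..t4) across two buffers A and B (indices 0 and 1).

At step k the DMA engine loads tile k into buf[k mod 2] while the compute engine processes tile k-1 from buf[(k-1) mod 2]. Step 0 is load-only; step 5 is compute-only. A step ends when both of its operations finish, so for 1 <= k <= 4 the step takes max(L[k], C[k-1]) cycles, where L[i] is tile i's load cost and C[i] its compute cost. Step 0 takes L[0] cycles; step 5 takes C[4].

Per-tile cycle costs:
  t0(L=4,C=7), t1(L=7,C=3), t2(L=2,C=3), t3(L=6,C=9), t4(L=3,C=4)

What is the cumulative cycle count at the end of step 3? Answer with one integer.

step 0: L[0]=4 → dur=4, Σ=4 | A=load:t0 B=idle [load-only]
step 1: L[1]=7 C[0]=7 → dur=7, Σ=11 | A=compute:t0 B=load:t1 [tied]
step 2: L[2]=2 C[1]=3 → dur=3, Σ=14 | A=load:t2 B=compute:t1 [compute-bound]
step 3: L[3]=6 C[2]=3 → dur=6, Σ=20 | A=compute:t2 B=load:t3 [load-bound]
step 4: L[4]=3 C[3]=9 → dur=9, Σ=29 | A=load:t4 B=compute:t3 [compute-bound]
step 5: C[4]=4 → dur=4, Σ=33 | A=compute:t4 B=idle [compute-only]

end_cycle[3] = 20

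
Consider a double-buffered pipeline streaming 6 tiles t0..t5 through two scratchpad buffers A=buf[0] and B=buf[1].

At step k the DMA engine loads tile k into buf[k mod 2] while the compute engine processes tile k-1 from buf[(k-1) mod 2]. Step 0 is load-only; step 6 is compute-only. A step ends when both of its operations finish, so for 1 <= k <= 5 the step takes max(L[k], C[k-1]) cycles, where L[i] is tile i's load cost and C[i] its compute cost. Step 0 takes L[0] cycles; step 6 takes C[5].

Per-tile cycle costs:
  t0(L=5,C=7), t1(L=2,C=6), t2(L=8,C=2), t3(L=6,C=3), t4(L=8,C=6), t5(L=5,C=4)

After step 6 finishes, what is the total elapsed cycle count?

end_cycle[6] = 44

  0. 5=5c; end=5; A:t0 B:-
  1. max(2,7)=7c; end=12; A:t0 B:t1
  2. max(8,6)=8c; end=20; A:t2 B:t1
  3. max(6,2)=6c; end=26; A:t2 B:t3
  4. max(8,3)=8c; end=34; A:t4 B:t3
  5. max(5,6)=6c; end=40; A:t4 B:t5
  6. 4=4c; end=44; A:t4 B:t5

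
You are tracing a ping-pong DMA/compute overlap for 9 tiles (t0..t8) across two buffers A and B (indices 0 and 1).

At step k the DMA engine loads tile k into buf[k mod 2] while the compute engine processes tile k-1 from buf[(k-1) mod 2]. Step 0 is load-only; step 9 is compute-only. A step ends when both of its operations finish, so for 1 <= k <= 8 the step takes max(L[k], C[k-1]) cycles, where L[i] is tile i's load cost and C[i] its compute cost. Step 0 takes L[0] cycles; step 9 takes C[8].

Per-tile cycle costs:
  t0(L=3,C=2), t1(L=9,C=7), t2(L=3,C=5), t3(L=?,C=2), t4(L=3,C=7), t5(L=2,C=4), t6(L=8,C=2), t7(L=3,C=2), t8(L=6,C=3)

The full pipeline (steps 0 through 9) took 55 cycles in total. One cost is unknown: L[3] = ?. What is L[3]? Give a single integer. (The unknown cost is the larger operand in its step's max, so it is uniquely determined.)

step 0: dur = L[0]=3 = 3
step 1: dur = max(L[1]=9, C[0]=2) = 9
step 2: dur = max(L[2]=3, C[1]=7) = 7
step 3: dur = max(L[3]=?, C[2]=5) = L[3]  (unknown; binding)
step 4: dur = max(L[4]=3, C[3]=2) = 3
step 5: dur = max(L[5]=2, C[4]=7) = 7
step 6: dur = max(L[6]=8, C[5]=4) = 8
step 7: dur = max(L[7]=3, C[6]=2) = 3
step 8: dur = max(L[8]=6, C[7]=2) = 6
step 9: dur = C[8]=3 = 3
sum of known step durations = 49
dur[3] = total - known = 55 - 49 = 6
L[3] is the binding max in step 3, so L[3] = dur[3] = 6

L[3] = 6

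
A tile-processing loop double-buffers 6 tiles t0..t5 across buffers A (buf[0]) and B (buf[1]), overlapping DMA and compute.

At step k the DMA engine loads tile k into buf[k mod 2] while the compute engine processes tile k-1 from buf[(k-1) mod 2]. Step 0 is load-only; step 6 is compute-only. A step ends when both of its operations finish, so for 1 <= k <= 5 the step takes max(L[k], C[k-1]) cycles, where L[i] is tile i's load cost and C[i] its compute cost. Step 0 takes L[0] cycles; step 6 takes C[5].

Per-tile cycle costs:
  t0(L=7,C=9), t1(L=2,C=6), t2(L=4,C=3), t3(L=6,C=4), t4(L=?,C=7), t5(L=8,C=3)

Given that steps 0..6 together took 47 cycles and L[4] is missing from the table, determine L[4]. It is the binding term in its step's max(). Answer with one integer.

step 0 → dur = L[0]=7 = 7
step 1 → dur = max(L[1]=2, C[0]=9) = 9
step 2 → dur = max(L[2]=4, C[1]=6) = 6
step 3 → dur = max(L[3]=6, C[2]=3) = 6
step 4 → dur = max(L[4]=?, C[3]=4) = L[4]  (unknown; binding)
step 5 → dur = max(L[5]=8, C[4]=7) = 8
step 6 → dur = C[5]=3 = 3
sum of known step durations = 39
dur[4] = total - known = 47 - 39 = 8
L[4] is the binding max in step 4, so L[4] = dur[4] = 8

L[4] = 8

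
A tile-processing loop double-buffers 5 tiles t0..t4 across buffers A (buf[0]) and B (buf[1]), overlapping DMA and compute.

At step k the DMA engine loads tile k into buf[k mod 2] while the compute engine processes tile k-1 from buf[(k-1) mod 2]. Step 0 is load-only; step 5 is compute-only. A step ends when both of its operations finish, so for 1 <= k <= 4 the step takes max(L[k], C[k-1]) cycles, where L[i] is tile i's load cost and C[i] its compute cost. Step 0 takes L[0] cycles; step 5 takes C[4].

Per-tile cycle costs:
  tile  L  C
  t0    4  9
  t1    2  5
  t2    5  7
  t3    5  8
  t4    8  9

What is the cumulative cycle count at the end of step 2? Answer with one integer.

step 0: L[0]=4 → dur=4, Σ=4 | A=load:t0 B=idle [load-only]
step 1: L[1]=2 C[0]=9 → dur=9, Σ=13 | A=compute:t0 B=load:t1 [compute-bound]
step 2: L[2]=5 C[1]=5 → dur=5, Σ=18 | A=load:t2 B=compute:t1 [tied]
step 3: L[3]=5 C[2]=7 → dur=7, Σ=25 | A=compute:t2 B=load:t3 [compute-bound]
step 4: L[4]=8 C[3]=8 → dur=8, Σ=33 | A=load:t4 B=compute:t3 [tied]
step 5: C[4]=9 → dur=9, Σ=42 | A=compute:t4 B=idle [compute-only]

end_cycle[2] = 18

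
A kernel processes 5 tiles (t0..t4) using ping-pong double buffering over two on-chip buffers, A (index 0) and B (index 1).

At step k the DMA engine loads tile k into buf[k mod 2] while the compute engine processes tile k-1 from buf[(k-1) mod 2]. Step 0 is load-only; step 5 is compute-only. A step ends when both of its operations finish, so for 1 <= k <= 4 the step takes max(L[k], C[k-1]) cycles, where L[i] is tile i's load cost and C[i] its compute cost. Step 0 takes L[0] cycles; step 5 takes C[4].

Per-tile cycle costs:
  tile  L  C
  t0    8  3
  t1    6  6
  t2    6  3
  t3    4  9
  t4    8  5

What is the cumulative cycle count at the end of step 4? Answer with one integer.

  0. 8=8c; end=8; A:t0 B:-
  1. max(6,3)=6c; end=14; A:t0 B:t1
  2. max(6,6)=6c; end=20; A:t2 B:t1
  3. max(4,3)=4c; end=24; A:t2 B:t3
  4. max(8,9)=9c; end=33; A:t4 B:t3
  5. 5=5c; end=38; A:t4 B:t3

end_cycle[4] = 33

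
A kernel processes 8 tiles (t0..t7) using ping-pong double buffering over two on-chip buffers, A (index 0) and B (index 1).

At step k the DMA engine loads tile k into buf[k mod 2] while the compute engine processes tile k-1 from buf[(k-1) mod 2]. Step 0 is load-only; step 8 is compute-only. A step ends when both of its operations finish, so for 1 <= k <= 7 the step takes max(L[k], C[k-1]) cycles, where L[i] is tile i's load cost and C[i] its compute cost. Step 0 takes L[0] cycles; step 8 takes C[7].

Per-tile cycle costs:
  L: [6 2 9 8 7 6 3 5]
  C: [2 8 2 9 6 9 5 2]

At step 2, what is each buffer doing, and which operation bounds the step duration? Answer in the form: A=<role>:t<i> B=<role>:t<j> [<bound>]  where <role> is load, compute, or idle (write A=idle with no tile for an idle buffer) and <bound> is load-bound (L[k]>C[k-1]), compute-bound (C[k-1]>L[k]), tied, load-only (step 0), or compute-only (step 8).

step 0: L[0]=6 → dur=6, Σ=6 | A=load:t0 B=idle [load-only]
step 1: L[1]=2 C[0]=2 → dur=2, Σ=8 | A=compute:t0 B=load:t1 [tied]
step 2: L[2]=9 C[1]=8 → dur=9, Σ=17 | A=load:t2 B=compute:t1 [load-bound]
step 3: L[3]=8 C[2]=2 → dur=8, Σ=25 | A=compute:t2 B=load:t3 [load-bound]
step 4: L[4]=7 C[3]=9 → dur=9, Σ=34 | A=load:t4 B=compute:t3 [compute-bound]
step 5: L[5]=6 C[4]=6 → dur=6, Σ=40 | A=compute:t4 B=load:t5 [tied]
step 6: L[6]=3 C[5]=9 → dur=9, Σ=49 | A=load:t6 B=compute:t5 [compute-bound]
step 7: L[7]=5 C[6]=5 → dur=5, Σ=54 | A=compute:t6 B=load:t7 [tied]
step 8: C[7]=2 → dur=2, Σ=56 | A=idle B=compute:t7 [compute-only]

step 2: A=load:t2 B=compute:t1 [load-bound]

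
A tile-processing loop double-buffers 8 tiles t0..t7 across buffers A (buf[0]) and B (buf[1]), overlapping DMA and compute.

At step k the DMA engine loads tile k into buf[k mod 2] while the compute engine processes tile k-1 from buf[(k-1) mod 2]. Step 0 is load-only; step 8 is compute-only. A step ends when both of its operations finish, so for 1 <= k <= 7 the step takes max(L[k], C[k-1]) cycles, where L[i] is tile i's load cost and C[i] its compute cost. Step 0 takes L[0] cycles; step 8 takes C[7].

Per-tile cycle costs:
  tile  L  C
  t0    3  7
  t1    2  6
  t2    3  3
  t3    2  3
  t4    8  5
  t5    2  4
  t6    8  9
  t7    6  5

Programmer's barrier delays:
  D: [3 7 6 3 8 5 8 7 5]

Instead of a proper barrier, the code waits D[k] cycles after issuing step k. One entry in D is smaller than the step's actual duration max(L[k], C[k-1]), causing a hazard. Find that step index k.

hazard at step 7

k=0 barrier L[0]=3→3c, D[0]=3 ok
k=1 barrier max(L[1]=2,C[0]=7)→7c, D[1]=7 ok
k=2 barrier max(L[2]=3,C[1]=6)→6c, D[2]=6 ok
k=3 barrier max(L[3]=2,C[2]=3)→3c, D[3]=3 ok
k=4 barrier max(L[4]=8,C[3]=3)→8c, D[4]=8 ok
k=5 barrier max(L[5]=2,C[4]=5)→5c, D[5]=5 ok
k=6 barrier max(L[6]=8,C[5]=4)→8c, D[6]=8 ok
k=7 barrier max(L[7]=6,C[6]=9)→9c, D[7]=7 SHORT
k=8 barrier C[7]=5→5c, D[8]=5 ok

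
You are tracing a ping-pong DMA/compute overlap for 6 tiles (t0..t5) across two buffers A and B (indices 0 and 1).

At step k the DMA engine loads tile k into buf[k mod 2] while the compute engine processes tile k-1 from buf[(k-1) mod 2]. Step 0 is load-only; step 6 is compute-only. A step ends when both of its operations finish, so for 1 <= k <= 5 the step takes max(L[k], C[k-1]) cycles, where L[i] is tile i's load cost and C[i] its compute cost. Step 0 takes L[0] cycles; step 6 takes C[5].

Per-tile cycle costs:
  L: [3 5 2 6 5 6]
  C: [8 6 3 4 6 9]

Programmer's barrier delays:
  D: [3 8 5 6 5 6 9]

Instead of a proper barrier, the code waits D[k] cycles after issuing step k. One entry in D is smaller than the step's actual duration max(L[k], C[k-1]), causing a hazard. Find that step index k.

hazard at step 2

step 0: need L[0]=3 = 3; D[0]=3 ok
step 1: need max(L[1]=5,C[0]=8) = 8; D[1]=8 ok
step 2: need max(L[2]=2,C[1]=6) = 6; D[2]=5 SHORT
step 3: need max(L[3]=6,C[2]=3) = 6; D[3]=6 ok
step 4: need max(L[4]=5,C[3]=4) = 5; D[4]=5 ok
step 5: need max(L[5]=6,C[4]=6) = 6; D[5]=6 ok
step 6: need C[5]=9 = 9; D[6]=9 ok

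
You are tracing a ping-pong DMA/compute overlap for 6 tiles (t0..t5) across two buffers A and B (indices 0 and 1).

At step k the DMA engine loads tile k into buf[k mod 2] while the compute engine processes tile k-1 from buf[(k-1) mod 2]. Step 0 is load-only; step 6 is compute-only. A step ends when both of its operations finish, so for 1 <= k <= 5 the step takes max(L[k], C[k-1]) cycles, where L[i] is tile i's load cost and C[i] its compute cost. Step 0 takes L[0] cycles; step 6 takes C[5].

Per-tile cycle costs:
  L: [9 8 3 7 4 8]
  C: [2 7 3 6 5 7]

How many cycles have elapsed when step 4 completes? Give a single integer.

[0] DMA t0→A (9c) ∥ CU idle ⇒ 9c, clock 9
[1] DMA t1→B (8c) ∥ CU A:t0 (2c) ⇒ 8c, clock 17
[2] DMA t2→A (3c) ∥ CU B:t1 (7c) ⇒ 7c, clock 24
[3] DMA t3→B (7c) ∥ CU A:t2 (3c) ⇒ 7c, clock 31
[4] DMA t4→A (4c) ∥ CU B:t3 (6c) ⇒ 6c, clock 37
[5] DMA t5→B (8c) ∥ CU A:t4 (5c) ⇒ 8c, clock 45
[6] DMA idle ∥ CU B:t5 (7c) ⇒ 7c, clock 52

end_cycle[4] = 37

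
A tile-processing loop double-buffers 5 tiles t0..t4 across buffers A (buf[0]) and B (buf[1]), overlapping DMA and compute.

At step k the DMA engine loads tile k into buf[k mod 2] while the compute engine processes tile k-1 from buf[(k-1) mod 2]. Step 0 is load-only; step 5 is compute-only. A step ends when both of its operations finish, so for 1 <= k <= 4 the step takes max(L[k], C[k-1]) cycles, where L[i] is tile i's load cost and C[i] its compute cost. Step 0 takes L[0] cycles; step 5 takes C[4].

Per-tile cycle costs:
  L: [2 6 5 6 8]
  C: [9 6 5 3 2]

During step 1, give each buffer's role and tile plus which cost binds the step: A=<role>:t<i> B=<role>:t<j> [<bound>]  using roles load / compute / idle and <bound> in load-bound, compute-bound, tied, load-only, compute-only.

  0. 2=2c; end=2; A:t0 B:-
  1. max(6,9)=9c; end=11; A:t0 B:t1
  2. max(5,6)=6c; end=17; A:t2 B:t1
  3. max(6,5)=6c; end=23; A:t2 B:t3
  4. max(8,3)=8c; end=31; A:t4 B:t3
  5. 2=2c; end=33; A:t4 B:t3

step 1: A=compute:t0 B=load:t1 [compute-bound]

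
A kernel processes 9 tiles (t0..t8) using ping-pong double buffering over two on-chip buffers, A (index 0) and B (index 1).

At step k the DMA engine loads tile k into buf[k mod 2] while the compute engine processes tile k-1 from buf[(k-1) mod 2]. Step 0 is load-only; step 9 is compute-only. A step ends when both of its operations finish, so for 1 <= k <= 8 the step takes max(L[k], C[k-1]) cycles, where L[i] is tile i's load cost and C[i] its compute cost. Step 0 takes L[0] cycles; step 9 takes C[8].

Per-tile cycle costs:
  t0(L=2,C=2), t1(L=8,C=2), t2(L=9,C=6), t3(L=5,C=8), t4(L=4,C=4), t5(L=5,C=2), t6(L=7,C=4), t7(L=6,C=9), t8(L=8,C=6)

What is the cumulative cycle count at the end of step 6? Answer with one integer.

end_cycle[6] = 45

k=0 load=t0/2c comp=- wait=2 total=2
k=1 load=t1/8c comp=t0/2c wait=8 total=10
k=2 load=t2/9c comp=t1/2c wait=9 total=19
k=3 load=t3/5c comp=t2/6c wait=6 total=25
k=4 load=t4/4c comp=t3/8c wait=8 total=33
k=5 load=t5/5c comp=t4/4c wait=5 total=38
k=6 load=t6/7c comp=t5/2c wait=7 total=45
k=7 load=t7/6c comp=t6/4c wait=6 total=51
k=8 load=t8/8c comp=t7/9c wait=9 total=60
k=9 load=- comp=t8/6c wait=6 total=66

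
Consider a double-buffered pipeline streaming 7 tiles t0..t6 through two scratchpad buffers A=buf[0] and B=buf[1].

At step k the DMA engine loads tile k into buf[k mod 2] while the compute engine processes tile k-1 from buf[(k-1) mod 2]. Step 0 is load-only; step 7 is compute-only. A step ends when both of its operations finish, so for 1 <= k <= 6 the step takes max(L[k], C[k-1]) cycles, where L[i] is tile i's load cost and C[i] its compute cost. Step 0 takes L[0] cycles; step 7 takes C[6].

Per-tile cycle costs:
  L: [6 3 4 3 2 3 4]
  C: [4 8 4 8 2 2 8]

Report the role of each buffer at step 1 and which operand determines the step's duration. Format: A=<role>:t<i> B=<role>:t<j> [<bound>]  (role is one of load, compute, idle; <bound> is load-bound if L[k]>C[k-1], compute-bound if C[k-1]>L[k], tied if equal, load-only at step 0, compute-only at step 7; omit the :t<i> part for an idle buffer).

[0] DMA t0→A (6c) ∥ CU idle ⇒ 6c, clock 6
[1] DMA t1→B (3c) ∥ CU A:t0 (4c) ⇒ 4c, clock 10
[2] DMA t2→A (4c) ∥ CU B:t1 (8c) ⇒ 8c, clock 18
[3] DMA t3→B (3c) ∥ CU A:t2 (4c) ⇒ 4c, clock 22
[4] DMA t4→A (2c) ∥ CU B:t3 (8c) ⇒ 8c, clock 30
[5] DMA t5→B (3c) ∥ CU A:t4 (2c) ⇒ 3c, clock 33
[6] DMA t6→A (4c) ∥ CU B:t5 (2c) ⇒ 4c, clock 37
[7] DMA idle ∥ CU A:t6 (8c) ⇒ 8c, clock 45

step 1: A=compute:t0 B=load:t1 [compute-bound]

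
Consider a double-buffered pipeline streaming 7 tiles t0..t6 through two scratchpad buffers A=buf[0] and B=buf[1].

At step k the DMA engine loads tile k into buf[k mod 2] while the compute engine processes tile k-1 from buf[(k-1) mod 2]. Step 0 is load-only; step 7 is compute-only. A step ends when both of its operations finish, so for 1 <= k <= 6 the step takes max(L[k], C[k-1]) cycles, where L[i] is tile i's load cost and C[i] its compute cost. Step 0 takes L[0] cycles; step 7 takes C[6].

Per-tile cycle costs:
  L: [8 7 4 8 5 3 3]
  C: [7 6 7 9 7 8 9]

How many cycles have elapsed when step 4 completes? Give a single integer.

end_cycle[4] = 38

[0] DMA t0→A (8c) ∥ CU idle ⇒ 8c, clock 8
[1] DMA t1→B (7c) ∥ CU A:t0 (7c) ⇒ 7c, clock 15
[2] DMA t2→A (4c) ∥ CU B:t1 (6c) ⇒ 6c, clock 21
[3] DMA t3→B (8c) ∥ CU A:t2 (7c) ⇒ 8c, clock 29
[4] DMA t4→A (5c) ∥ CU B:t3 (9c) ⇒ 9c, clock 38
[5] DMA t5→B (3c) ∥ CU A:t4 (7c) ⇒ 7c, clock 45
[6] DMA t6→A (3c) ∥ CU B:t5 (8c) ⇒ 8c, clock 53
[7] DMA idle ∥ CU A:t6 (9c) ⇒ 9c, clock 62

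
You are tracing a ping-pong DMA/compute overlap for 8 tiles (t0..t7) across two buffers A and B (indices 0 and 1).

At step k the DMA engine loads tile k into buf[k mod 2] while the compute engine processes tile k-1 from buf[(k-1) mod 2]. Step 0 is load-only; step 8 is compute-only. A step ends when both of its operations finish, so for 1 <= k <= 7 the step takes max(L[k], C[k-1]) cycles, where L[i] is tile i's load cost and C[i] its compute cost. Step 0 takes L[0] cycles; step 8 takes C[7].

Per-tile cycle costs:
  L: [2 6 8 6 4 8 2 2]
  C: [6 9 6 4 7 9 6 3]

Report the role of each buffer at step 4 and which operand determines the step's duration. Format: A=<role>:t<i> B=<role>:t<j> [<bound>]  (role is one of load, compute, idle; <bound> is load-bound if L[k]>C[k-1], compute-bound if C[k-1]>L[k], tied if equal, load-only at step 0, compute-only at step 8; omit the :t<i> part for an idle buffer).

step 4: A=load:t4 B=compute:t3 [tied]

  0. 2=2c; end=2; A:t0 B:-
  1. max(6,6)=6c; end=8; A:t0 B:t1
  2. max(8,9)=9c; end=17; A:t2 B:t1
  3. max(6,6)=6c; end=23; A:t2 B:t3
  4. max(4,4)=4c; end=27; A:t4 B:t3
  5. max(8,7)=8c; end=35; A:t4 B:t5
  6. max(2,9)=9c; end=44; A:t6 B:t5
  7. max(2,6)=6c; end=50; A:t6 B:t7
  8. 3=3c; end=53; A:t6 B:t7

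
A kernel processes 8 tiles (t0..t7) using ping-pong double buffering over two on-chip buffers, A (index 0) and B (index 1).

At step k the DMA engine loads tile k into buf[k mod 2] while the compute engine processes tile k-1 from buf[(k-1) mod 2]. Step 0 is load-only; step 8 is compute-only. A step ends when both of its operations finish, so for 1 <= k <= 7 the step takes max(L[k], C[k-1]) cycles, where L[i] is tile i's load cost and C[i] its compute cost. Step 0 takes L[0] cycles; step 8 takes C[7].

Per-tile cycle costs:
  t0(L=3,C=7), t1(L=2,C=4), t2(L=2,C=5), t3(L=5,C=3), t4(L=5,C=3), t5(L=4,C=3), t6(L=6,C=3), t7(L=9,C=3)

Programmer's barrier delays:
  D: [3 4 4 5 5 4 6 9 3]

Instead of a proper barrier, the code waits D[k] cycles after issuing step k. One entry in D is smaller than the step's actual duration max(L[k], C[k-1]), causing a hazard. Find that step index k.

hazard at step 1

step 0: need L[0]=3 = 3; D[0]=3 ok
step 1: need max(L[1]=2,C[0]=7) = 7; D[1]=4 SHORT
step 2: need max(L[2]=2,C[1]=4) = 4; D[2]=4 ok
step 3: need max(L[3]=5,C[2]=5) = 5; D[3]=5 ok
step 4: need max(L[4]=5,C[3]=3) = 5; D[4]=5 ok
step 5: need max(L[5]=4,C[4]=3) = 4; D[5]=4 ok
step 6: need max(L[6]=6,C[5]=3) = 6; D[6]=6 ok
step 7: need max(L[7]=9,C[6]=3) = 9; D[7]=9 ok
step 8: need C[7]=3 = 3; D[8]=3 ok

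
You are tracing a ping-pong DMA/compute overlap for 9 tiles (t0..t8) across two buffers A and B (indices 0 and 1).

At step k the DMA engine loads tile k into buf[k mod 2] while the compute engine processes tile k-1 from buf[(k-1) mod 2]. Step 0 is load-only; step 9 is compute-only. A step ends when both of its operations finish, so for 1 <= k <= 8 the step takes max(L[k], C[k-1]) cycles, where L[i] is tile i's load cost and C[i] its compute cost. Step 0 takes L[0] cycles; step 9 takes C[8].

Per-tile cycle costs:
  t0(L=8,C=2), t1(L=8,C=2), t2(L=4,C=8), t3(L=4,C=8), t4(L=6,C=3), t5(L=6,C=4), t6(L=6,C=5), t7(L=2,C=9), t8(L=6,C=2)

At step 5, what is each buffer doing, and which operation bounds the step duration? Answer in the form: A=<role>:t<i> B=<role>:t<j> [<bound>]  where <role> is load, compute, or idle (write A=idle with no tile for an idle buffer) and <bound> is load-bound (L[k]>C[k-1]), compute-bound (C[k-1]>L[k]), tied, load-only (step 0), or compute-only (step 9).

step 5: A=compute:t4 B=load:t5 [load-bound]

  0. 8=8c; end=8; A:t0 B:-
  1. max(8,2)=8c; end=16; A:t0 B:t1
  2. max(4,2)=4c; end=20; A:t2 B:t1
  3. max(4,8)=8c; end=28; A:t2 B:t3
  4. max(6,8)=8c; end=36; A:t4 B:t3
  5. max(6,3)=6c; end=42; A:t4 B:t5
  6. max(6,4)=6c; end=48; A:t6 B:t5
  7. max(2,5)=5c; end=53; A:t6 B:t7
  8. max(6,9)=9c; end=62; A:t8 B:t7
  9. 2=2c; end=64; A:t8 B:t7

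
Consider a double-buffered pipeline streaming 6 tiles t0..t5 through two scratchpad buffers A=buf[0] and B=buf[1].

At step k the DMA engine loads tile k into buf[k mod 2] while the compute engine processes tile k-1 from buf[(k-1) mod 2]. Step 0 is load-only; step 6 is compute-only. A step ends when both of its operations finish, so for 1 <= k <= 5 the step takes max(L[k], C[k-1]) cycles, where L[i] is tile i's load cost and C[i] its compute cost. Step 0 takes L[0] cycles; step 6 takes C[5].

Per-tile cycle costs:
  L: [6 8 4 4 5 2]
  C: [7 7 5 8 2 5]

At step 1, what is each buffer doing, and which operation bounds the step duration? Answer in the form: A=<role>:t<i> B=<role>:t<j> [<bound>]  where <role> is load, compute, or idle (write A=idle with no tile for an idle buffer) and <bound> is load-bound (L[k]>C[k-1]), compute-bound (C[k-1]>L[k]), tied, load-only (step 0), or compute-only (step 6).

step 1: A=compute:t0 B=load:t1 [load-bound]

  0. 6=6c; end=6; A:t0 B:-
  1. max(8,7)=8c; end=14; A:t0 B:t1
  2. max(4,7)=7c; end=21; A:t2 B:t1
  3. max(4,5)=5c; end=26; A:t2 B:t3
  4. max(5,8)=8c; end=34; A:t4 B:t3
  5. max(2,2)=2c; end=36; A:t4 B:t5
  6. 5=5c; end=41; A:t4 B:t5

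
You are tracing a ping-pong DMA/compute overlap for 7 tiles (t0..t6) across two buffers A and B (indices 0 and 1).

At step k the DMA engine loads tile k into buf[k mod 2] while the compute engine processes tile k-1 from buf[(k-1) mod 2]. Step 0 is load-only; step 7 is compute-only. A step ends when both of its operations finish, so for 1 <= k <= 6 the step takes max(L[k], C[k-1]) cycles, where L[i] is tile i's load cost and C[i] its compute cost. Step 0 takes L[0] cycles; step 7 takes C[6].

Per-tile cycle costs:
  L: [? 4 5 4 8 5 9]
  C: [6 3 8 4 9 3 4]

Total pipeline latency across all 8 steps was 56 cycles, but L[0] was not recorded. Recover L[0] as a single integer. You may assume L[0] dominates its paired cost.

L[0] = 7

step 0: dur = L[0]=? = L[0]  (unknown; binding)
step 1: dur = max(L[1]=4, C[0]=6) = 6
step 2: dur = max(L[2]=5, C[1]=3) = 5
step 3: dur = max(L[3]=4, C[2]=8) = 8
step 4: dur = max(L[4]=8, C[3]=4) = 8
step 5: dur = max(L[5]=5, C[4]=9) = 9
step 6: dur = max(L[6]=9, C[5]=3) = 9
step 7: dur = C[6]=4 = 4
sum of known step durations = 49
dur[0] = total - known = 56 - 49 = 7
L[0] is the binding max in step 0, so L[0] = dur[0] = 7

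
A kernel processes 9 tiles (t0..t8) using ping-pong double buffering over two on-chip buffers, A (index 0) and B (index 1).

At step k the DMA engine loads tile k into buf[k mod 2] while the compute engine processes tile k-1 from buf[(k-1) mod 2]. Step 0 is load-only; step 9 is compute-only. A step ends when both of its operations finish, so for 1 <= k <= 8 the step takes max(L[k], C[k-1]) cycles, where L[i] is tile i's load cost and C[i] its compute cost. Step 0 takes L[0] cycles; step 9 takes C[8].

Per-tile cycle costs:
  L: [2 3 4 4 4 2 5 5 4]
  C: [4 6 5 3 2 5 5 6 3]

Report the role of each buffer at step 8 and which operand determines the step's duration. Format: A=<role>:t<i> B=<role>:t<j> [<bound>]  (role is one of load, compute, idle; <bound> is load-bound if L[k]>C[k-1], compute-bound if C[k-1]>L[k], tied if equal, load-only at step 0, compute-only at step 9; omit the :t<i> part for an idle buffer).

  0. 2=2c; end=2; A:t0 B:-
  1. max(3,4)=4c; end=6; A:t0 B:t1
  2. max(4,6)=6c; end=12; A:t2 B:t1
  3. max(4,5)=5c; end=17; A:t2 B:t3
  4. max(4,3)=4c; end=21; A:t4 B:t3
  5. max(2,2)=2c; end=23; A:t4 B:t5
  6. max(5,5)=5c; end=28; A:t6 B:t5
  7. max(5,5)=5c; end=33; A:t6 B:t7
  8. max(4,6)=6c; end=39; A:t8 B:t7
  9. 3=3c; end=42; A:t8 B:t7

step 8: A=load:t8 B=compute:t7 [compute-bound]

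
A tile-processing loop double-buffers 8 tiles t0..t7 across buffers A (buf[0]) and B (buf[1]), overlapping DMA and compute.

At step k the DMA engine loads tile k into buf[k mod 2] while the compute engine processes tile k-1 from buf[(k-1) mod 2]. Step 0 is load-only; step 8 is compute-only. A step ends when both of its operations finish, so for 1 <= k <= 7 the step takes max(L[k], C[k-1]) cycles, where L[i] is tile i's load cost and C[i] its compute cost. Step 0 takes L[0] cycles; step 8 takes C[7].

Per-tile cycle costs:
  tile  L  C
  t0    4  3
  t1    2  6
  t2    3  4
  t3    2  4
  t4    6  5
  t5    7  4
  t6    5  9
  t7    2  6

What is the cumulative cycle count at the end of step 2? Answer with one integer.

end_cycle[2] = 13

k=0 load=t0/4c comp=- wait=4 total=4
k=1 load=t1/2c comp=t0/3c wait=3 total=7
k=2 load=t2/3c comp=t1/6c wait=6 total=13
k=3 load=t3/2c comp=t2/4c wait=4 total=17
k=4 load=t4/6c comp=t3/4c wait=6 total=23
k=5 load=t5/7c comp=t4/5c wait=7 total=30
k=6 load=t6/5c comp=t5/4c wait=5 total=35
k=7 load=t7/2c comp=t6/9c wait=9 total=44
k=8 load=- comp=t7/6c wait=6 total=50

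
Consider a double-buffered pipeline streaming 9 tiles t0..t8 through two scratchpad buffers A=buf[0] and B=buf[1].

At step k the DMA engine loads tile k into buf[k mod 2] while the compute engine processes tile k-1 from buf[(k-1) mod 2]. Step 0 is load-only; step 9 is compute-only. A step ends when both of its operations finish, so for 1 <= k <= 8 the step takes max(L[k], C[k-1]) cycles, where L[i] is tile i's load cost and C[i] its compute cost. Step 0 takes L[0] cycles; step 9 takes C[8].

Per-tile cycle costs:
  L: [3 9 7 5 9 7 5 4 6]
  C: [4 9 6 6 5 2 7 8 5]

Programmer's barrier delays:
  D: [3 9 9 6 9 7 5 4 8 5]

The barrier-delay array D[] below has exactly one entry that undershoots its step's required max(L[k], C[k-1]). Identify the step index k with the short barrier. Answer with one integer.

k=0 barrier L[0]=3→3c, D[0]=3 ok
k=1 barrier max(L[1]=9,C[0]=4)→9c, D[1]=9 ok
k=2 barrier max(L[2]=7,C[1]=9)→9c, D[2]=9 ok
k=3 barrier max(L[3]=5,C[2]=6)→6c, D[3]=6 ok
k=4 barrier max(L[4]=9,C[3]=6)→9c, D[4]=9 ok
k=5 barrier max(L[5]=7,C[4]=5)→7c, D[5]=7 ok
k=6 barrier max(L[6]=5,C[5]=2)→5c, D[6]=5 ok
k=7 barrier max(L[7]=4,C[6]=7)→7c, D[7]=4 SHORT
k=8 barrier max(L[8]=6,C[7]=8)→8c, D[8]=8 ok
k=9 barrier C[8]=5→5c, D[9]=5 ok

hazard at step 7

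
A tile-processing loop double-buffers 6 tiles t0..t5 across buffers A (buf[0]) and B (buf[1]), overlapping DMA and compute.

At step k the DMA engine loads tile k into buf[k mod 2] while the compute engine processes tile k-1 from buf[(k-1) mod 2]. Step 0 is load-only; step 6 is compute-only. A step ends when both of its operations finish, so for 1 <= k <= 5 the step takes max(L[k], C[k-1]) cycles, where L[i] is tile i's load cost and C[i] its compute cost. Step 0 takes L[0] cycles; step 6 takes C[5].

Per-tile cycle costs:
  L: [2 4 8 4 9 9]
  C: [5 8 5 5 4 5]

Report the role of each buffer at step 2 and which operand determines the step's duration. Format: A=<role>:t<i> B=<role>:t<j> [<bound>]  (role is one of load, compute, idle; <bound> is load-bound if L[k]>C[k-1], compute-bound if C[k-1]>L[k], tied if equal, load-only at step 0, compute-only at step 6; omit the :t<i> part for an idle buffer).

[0] DMA t0→A (2c) ∥ CU idle ⇒ 2c, clock 2
[1] DMA t1→B (4c) ∥ CU A:t0 (5c) ⇒ 5c, clock 7
[2] DMA t2→A (8c) ∥ CU B:t1 (8c) ⇒ 8c, clock 15
[3] DMA t3→B (4c) ∥ CU A:t2 (5c) ⇒ 5c, clock 20
[4] DMA t4→A (9c) ∥ CU B:t3 (5c) ⇒ 9c, clock 29
[5] DMA t5→B (9c) ∥ CU A:t4 (4c) ⇒ 9c, clock 38
[6] DMA idle ∥ CU B:t5 (5c) ⇒ 5c, clock 43

step 2: A=load:t2 B=compute:t1 [tied]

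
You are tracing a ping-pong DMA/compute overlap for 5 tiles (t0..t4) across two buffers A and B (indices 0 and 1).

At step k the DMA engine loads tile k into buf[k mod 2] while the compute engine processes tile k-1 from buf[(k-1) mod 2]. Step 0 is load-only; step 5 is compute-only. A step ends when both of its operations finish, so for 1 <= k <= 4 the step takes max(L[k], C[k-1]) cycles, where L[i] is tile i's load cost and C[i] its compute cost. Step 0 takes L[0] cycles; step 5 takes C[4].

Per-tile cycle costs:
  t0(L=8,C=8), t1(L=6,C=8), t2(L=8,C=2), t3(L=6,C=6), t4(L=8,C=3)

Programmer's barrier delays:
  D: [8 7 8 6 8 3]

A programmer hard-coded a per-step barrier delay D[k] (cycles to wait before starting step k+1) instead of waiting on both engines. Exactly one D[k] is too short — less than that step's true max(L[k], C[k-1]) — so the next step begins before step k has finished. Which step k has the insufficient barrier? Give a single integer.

hazard at step 1

step 0: need L[0]=8 = 8; D[0]=8 ok
step 1: need max(L[1]=6,C[0]=8) = 8; D[1]=7 SHORT
step 2: need max(L[2]=8,C[1]=8) = 8; D[2]=8 ok
step 3: need max(L[3]=6,C[2]=2) = 6; D[3]=6 ok
step 4: need max(L[4]=8,C[3]=6) = 8; D[4]=8 ok
step 5: need C[4]=3 = 3; D[5]=3 ok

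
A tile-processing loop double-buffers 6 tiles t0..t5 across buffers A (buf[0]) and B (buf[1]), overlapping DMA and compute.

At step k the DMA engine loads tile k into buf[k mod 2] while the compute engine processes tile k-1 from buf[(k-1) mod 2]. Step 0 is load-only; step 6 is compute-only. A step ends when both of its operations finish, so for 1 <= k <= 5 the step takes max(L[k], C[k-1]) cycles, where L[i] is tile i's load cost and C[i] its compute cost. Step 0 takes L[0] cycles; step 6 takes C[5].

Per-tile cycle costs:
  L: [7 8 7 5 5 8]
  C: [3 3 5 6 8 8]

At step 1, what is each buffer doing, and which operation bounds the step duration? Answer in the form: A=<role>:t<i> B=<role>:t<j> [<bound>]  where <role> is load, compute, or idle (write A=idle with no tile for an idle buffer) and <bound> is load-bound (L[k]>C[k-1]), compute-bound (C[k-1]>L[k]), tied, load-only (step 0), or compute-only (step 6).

k=0 load=t0/7c comp=- wait=7 total=7
k=1 load=t1/8c comp=t0/3c wait=8 total=15
k=2 load=t2/7c comp=t1/3c wait=7 total=22
k=3 load=t3/5c comp=t2/5c wait=5 total=27
k=4 load=t4/5c comp=t3/6c wait=6 total=33
k=5 load=t5/8c comp=t4/8c wait=8 total=41
k=6 load=- comp=t5/8c wait=8 total=49

step 1: A=compute:t0 B=load:t1 [load-bound]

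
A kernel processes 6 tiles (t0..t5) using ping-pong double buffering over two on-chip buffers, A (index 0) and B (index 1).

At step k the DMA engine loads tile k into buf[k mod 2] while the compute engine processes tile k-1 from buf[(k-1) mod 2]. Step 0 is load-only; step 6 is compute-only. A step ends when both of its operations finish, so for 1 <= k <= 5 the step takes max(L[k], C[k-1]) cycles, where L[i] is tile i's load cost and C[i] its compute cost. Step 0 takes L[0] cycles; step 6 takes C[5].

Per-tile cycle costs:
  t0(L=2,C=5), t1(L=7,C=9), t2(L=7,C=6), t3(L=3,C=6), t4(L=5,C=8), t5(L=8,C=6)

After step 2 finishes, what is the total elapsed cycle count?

end_cycle[2] = 18

  0. 2=2c; end=2; A:t0 B:-
  1. max(7,5)=7c; end=9; A:t0 B:t1
  2. max(7,9)=9c; end=18; A:t2 B:t1
  3. max(3,6)=6c; end=24; A:t2 B:t3
  4. max(5,6)=6c; end=30; A:t4 B:t3
  5. max(8,8)=8c; end=38; A:t4 B:t5
  6. 6=6c; end=44; A:t4 B:t5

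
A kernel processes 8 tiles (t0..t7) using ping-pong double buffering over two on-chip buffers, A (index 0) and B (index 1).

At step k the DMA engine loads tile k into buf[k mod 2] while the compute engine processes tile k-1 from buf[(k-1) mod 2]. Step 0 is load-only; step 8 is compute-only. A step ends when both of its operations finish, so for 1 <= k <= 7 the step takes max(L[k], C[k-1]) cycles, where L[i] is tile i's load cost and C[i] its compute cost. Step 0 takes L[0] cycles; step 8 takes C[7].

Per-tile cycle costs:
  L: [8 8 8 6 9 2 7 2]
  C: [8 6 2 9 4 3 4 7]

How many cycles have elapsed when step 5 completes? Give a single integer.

end_cycle[5] = 43

k=0 load=t0/8c comp=- wait=8 total=8
k=1 load=t1/8c comp=t0/8c wait=8 total=16
k=2 load=t2/8c comp=t1/6c wait=8 total=24
k=3 load=t3/6c comp=t2/2c wait=6 total=30
k=4 load=t4/9c comp=t3/9c wait=9 total=39
k=5 load=t5/2c comp=t4/4c wait=4 total=43
k=6 load=t6/7c comp=t5/3c wait=7 total=50
k=7 load=t7/2c comp=t6/4c wait=4 total=54
k=8 load=- comp=t7/7c wait=7 total=61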